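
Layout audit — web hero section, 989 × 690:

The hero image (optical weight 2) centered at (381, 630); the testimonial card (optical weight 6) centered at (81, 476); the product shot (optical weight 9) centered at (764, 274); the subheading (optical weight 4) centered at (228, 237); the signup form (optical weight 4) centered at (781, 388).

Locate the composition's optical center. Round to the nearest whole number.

Σw = 2 + 6 + 9 + 4 + 4 = 25.
x: (2·381 + 6·81 + 9·764 + 4·228 + 4·781) / 25 = 12160 / 25 ≈ 486.40
y: (2·630 + 6·476 + 9·274 + 4·237 + 4·388) / 25 = 9082 / 25 ≈ 363.28

(486, 363)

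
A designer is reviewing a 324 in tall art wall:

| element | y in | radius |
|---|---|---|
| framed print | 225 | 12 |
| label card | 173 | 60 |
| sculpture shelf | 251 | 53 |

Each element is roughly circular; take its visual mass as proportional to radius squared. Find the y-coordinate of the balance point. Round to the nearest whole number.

r² weights: framed print 12² = 144, label card 60² = 3600, sculpture shelf 53² = 2809. Total = 6553.
y: (144·225 + 3600·173 + 2809·251) / 6553 = 1360259 / 6553 ≈ 207.58

y ≈ 208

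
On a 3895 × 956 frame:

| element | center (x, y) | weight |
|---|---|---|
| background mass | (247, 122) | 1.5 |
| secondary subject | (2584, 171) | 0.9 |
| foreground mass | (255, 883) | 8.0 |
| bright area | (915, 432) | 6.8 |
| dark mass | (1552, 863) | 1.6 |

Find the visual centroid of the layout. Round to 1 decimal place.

Weights sum to 1.5 + 0.9 + 8.0 + 6.8 + 1.6 = 18.8.
x: (1.5·247 + 0.9·2584 + 8.0·255 + 6.8·915 + 1.6·1552) / 18.8 = 13441.3 / 18.8 ≈ 714.96
y: (1.5·122 + 0.9·171 + 8.0·883 + 6.8·432 + 1.6·863) / 18.8 = 11719.3 / 18.8 ≈ 623.37

(715.0, 623.4)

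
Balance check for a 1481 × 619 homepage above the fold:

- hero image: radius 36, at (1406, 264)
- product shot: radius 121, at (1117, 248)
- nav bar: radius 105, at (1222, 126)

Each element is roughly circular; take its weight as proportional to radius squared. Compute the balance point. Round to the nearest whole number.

Weights ∝ r²: hero image 36² = 1296, product shot 121² = 14641, nav bar 105² = 11025; Σw = 26962.
x: (1296·1406 + 14641·1117 + 11025·1222) / 26962 = 31648723 / 26962 ≈ 1173.83
y: (1296·264 + 14641·248 + 11025·126) / 26962 = 5362262 / 26962 ≈ 198.88

(1174, 199)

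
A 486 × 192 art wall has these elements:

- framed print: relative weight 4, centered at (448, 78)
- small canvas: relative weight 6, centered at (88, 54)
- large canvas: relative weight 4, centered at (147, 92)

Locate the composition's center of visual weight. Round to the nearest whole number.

Weights sum to 4 + 6 + 4 = 14.
Σw·x = 4·448 + 6·88 + 4·147 = 2908, so x̄ = 2908/14 ≈ 207.71.
Σw·y = 4·78 + 6·54 + 4·92 = 1004, so ȳ = 1004/14 ≈ 71.71.

(208, 72)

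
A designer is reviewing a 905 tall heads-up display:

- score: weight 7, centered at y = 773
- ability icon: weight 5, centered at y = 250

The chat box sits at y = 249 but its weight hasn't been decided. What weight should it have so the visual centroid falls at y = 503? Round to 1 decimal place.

Known weights sum to 7 + 5 = 12; their moment is 7·773 + 5·250 = 6661.
For the centroid to hit 503: (6661 + w·249) / (12 + w) = 503.
Solving: w = (503·12 − 6661) / (249 − 503) = -625 / -254 ≈ 2.46.

w ≈ 2.5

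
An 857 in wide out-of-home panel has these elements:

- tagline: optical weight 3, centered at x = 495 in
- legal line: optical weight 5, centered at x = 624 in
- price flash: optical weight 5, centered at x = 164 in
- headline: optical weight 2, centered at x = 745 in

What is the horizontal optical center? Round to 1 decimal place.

Weights sum to 3 + 5 + 5 + 2 = 15.
Σw·x = 3·495 + 5·624 + 5·164 + 2·745 = 6915, so x̄ = 6915/15 ≈ 461.00.

x ≈ 461.0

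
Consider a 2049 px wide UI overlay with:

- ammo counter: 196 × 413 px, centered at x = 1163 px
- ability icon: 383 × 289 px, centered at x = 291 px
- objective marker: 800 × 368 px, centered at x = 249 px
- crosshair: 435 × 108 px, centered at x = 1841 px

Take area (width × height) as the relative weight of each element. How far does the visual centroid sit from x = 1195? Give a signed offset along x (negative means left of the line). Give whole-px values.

≈ -658 px

Areas → weights: ammo counter 196·413 = 80948, ability icon 383·289 = 110687, objective marker 800·368 = 294400, crosshair 435·108 = 46980; Σw = 533015.
x: (80948·1163 + 110687·291 + 294400·249 + 46980·1841) / 533015 = 286148221 / 533015 ≈ 536.85
Offset from x = 1195: 536.85 − 1195 ≈ -658.15.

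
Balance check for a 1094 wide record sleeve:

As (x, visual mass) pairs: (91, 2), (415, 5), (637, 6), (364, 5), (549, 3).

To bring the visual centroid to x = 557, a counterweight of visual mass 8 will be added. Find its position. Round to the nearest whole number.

New total weight: (2 + 5 + 6 + 5 + 3) + 8 = 29.
Along x: (9546 + 8·x) / 29 = 557 (existing moment 2·91 + 5·415 + 6·637 + 5·364 + 3·549 = 9546) ⇒ x = (16153 − 9546) / 8 ≈ 825.88.

x ≈ 826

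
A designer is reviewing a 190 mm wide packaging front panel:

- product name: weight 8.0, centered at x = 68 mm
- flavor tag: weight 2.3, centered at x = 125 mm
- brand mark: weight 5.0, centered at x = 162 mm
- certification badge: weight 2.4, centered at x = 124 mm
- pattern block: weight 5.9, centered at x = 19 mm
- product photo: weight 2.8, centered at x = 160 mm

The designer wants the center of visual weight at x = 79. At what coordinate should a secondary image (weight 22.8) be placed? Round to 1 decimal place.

x ≈ 60.9

New total weight: (8.0 + 2.3 + 5.0 + 2.4 + 5.9 + 2.8) + 22.8 = 49.2.
x: need Σw·x = 49.2·79 = 3886.8. Existing = 8.0·68 + 2.3·125 + 5.0·162 + 2.4·124 + 5.9·19 + 2.8·160 = 2499.2. Remainder 1387.6 / 22.8 ≈ 60.86.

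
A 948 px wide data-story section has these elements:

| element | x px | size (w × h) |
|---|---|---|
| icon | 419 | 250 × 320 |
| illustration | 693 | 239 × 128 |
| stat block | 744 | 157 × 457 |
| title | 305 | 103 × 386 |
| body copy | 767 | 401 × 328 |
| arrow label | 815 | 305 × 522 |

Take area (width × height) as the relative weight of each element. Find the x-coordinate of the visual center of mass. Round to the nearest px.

x ≈ 684

Areas: icon 250·320 = 80000, illustration 239·128 = 30592, stat block 157·457 = 71749, title 103·386 = 39758, body copy 401·328 = 131528, arrow label 305·522 = 159210. Total weight = 512837.
Σw·x = 350865828; x̄ = 350865828/512837 ≈ 684.17.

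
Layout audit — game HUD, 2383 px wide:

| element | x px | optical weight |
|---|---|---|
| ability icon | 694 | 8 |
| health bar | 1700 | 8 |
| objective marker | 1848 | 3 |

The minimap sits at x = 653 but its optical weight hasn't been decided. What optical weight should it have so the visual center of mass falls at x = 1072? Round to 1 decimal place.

Fixed elements: Σw = 8 + 8 + 3 = 19, Σw·x = 8·694 + 8·1700 + 3·1848 = 24696.
For the centroid to hit 1072: (24696 + w·653) / (19 + w) = 1072.
Solving: w = (1072·19 − 24696) / (653 − 1072) = -4328 / -419 ≈ 10.33.

w ≈ 10.3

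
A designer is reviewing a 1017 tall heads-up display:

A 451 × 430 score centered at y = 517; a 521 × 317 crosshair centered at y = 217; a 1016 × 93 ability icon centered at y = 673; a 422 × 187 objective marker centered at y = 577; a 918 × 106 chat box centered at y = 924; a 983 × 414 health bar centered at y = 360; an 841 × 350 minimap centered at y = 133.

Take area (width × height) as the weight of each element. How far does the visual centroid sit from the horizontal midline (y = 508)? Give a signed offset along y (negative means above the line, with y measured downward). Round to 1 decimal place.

Areas: score 451·430 = 193930, crosshair 521·317 = 165157, ability icon 1016·93 = 94488, objective marker 422·187 = 78914, chat box 918·106 = 97308, health bar 983·414 = 406962, minimap 841·350 = 294350. Total weight = 1331109.
Σw·y = 193930·517 + 165157·217 + 94488·673 + 78914·577 + 97308·924 + 406962·360 + 294350·133 = 520792143, so ȳ = 520792143/1331109 ≈ 391.25.
Against y = 508, that's 391.25 − 508 = -116.75.

≈ -116.8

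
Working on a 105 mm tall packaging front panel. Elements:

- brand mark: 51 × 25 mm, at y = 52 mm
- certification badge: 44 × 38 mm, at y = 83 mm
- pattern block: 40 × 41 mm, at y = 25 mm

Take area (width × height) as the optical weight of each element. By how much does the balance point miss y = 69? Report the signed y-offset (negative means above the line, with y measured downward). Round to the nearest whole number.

Areas: brand mark 51·25 = 1275, certification badge 44·38 = 1672, pattern block 40·41 = 1640. Total weight = 4587.
Σw·y = 1275·52 + 1672·83 + 1640·25 = 246076, so ȳ = 246076/4587 ≈ 53.65.
Difference: 53.65 − 69 ≈ -15.35.

≈ -15 mm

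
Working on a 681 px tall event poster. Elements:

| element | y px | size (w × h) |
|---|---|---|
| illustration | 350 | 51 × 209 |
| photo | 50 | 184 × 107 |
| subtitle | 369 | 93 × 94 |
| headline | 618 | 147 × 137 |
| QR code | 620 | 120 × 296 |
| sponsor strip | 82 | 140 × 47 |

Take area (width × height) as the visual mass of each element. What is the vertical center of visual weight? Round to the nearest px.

y ≈ 424

Areas: illustration 51·209 = 10659, photo 184·107 = 19688, subtitle 93·94 = 8742, headline 147·137 = 20139, QR code 120·296 = 35520, sponsor strip 140·47 = 6580. Total weight = 101328.
y: moment 42948710 / weight 101328 ≈ 423.86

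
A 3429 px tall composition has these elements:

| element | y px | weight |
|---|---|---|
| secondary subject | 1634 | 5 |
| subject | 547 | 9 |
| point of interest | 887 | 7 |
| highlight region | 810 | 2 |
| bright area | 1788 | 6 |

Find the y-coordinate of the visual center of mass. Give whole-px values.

y ≈ 1091

Weights sum to 5 + 9 + 7 + 2 + 6 = 29.
y: (5·1634 + 9·547 + 7·887 + 2·810 + 6·1788) / 29 = 31650 / 29 ≈ 1091.38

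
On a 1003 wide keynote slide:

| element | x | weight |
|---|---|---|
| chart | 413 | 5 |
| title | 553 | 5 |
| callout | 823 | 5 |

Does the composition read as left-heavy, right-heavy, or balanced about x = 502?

right-heavy

Weights sum to 5 + 5 + 5 = 15.
Σw·x = 5·413 + 5·553 + 5·823 = 8945, so x̄ = 8945/15 ≈ 596.33.
Since 596.3 is right of 502, the composition reads right-heavy.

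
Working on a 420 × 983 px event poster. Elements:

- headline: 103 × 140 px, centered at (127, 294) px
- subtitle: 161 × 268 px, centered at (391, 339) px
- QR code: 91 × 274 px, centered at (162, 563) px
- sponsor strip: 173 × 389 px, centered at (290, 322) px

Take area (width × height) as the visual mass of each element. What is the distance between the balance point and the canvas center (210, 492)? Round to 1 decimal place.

Areas → weights: headline 103·140 = 14420, subtitle 161·268 = 43148, QR code 91·274 = 24934, sponsor strip 173·389 = 67297; Σw = 149799.
x: (14420·127 + 43148·391 + 24934·162 + 67297·290) / 149799 = 42257646 / 149799 ≈ 282.10
y: (14420·294 + 43148·339 + 24934·563 + 67297·322) / 149799 = 54574128 / 149799 ≈ 364.32
From (210, 492): dx = 72.10, dy = -127.68, so the distance is √(dx²+dy²) ≈ 146.63.

≈ 146.6 px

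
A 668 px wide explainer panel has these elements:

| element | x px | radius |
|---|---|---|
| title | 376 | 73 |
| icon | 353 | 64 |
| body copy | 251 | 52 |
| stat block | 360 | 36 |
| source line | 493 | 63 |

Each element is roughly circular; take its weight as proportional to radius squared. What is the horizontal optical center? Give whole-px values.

x ≈ 377

r² weights: title 73² = 5329, icon 64² = 4096, body copy 52² = 2704, stat block 36² = 1296, source line 63² = 3969. Total = 17394.
x-moment: 5329·376 + 4096·353 + 2704·251 + 1296·360 + 3969·493 = 6551573; centroid 6551573/17394 ≈ 376.66.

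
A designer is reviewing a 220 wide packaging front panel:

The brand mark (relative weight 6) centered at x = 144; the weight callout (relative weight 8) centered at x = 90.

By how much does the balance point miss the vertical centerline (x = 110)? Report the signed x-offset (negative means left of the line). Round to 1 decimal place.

≈ 3.1

Total weight = 6 + 8 = 14.
Σw·x = 6·144 + 8·90 = 1584, so x̄ = 1584/14 ≈ 113.14.
Difference: 113.14 − 110 ≈ 3.14.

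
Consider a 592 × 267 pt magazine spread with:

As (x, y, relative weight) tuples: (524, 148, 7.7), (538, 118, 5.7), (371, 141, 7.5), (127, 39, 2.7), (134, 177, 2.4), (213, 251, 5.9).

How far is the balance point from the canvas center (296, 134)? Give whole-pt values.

Weights sum to 7.7 + 5.7 + 7.5 + 2.7 + 2.4 + 5.9 = 31.9.
x: (7.7·524 + 5.7·538 + 7.5·371 + 2.7·127 + 2.4·134 + 5.9·213) / 31.9 = 11805.1 / 31.9 ≈ 370.07
y: (7.7·148 + 5.7·118 + 7.5·141 + 2.7·39 + 2.4·177 + 5.9·251) / 31.9 = 4880.7 / 31.9 ≈ 153.00
From (296, 134): dx = 74.07, dy = 19.00, so the distance is √(dx²+dy²) ≈ 76.46.

≈ 76 pt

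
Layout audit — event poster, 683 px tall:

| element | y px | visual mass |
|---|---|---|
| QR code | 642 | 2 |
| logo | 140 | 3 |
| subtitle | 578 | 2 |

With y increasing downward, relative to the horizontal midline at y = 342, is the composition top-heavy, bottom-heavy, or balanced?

bottom-heavy

Σw = 2 + 3 + 2 = 7.
Σw·y = 2·642 + 3·140 + 2·578 = 2860, so ȳ = 2860/7 ≈ 408.57.
408.6 vs midline 342 → bottom-heavy.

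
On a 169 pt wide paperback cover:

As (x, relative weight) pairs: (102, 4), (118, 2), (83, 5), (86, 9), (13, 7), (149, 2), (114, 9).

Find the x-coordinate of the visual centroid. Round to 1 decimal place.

Σw = 4 + 2 + 5 + 9 + 7 + 2 + 9 = 38.
Σw·x = 3248; x̄ = 3248/38 ≈ 85.47.

x ≈ 85.5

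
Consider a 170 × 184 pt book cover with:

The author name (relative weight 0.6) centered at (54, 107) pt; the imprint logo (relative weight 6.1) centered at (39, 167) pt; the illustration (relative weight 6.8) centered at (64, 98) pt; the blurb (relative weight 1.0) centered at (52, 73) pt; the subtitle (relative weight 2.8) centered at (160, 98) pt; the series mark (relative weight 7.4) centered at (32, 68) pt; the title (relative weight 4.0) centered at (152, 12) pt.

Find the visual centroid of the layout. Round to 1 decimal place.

(71.4, 92.3)

Σw = 0.6 + 6.1 + 6.8 + 1.0 + 2.8 + 7.4 + 4.0 = 28.7.
Σw·x = 0.6·54 + 6.1·39 + 6.8·64 + 1.0·52 + 2.8·160 + 7.4·32 + 4.0·152 = 2050.3, so x̄ = 2050.3/28.7 ≈ 71.44.
Σw·y = 0.6·107 + 6.1·167 + 6.8·98 + 1.0·73 + 2.8·98 + 7.4·68 + 4.0·12 = 2647.9, so ȳ = 2647.9/28.7 ≈ 92.26.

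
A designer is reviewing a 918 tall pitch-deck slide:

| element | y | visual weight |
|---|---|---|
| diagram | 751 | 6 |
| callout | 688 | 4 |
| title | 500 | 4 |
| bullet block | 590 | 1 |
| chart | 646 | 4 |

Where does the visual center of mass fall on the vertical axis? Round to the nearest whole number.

y ≈ 654

Total weight = 6 + 4 + 4 + 1 + 4 = 19.
y-moment: 6·751 + 4·688 + 4·500 + 1·590 + 4·646 = 12432; centroid 12432/19 ≈ 654.32.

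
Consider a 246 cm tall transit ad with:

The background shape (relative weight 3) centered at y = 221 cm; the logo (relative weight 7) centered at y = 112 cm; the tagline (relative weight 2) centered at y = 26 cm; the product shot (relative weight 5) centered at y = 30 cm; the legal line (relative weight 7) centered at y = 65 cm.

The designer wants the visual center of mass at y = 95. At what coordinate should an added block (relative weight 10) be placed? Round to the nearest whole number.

y ≈ 113

After adding the added block, total weight = 3 + 7 + 2 + 5 + 7 + 10 = 34.
y: target moment 34×95 = 3230; current 3·221 + 7·112 + 2·26 + 5·30 + 7·65 = 2104; the added block supplies 1126, so y = 1126/10 ≈ 112.60.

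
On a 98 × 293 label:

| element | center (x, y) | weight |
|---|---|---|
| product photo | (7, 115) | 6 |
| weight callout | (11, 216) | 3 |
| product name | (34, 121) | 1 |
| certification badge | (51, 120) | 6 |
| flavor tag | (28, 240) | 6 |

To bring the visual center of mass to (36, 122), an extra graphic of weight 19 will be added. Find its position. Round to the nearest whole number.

New total weight: (6 + 3 + 1 + 6 + 6) + 19 = 41.
Along x: (583 + 19·x) / 41 = 36 (existing moment 6·7 + 3·11 + 1·34 + 6·51 + 6·28 = 583) ⇒ x = (1476 − 583) / 19 ≈ 47.00.
Along y: (3619 + 19·y) / 41 = 122 (existing moment 6·115 + 3·216 + 1·121 + 6·120 + 6·240 = 3619) ⇒ y = (5002 − 3619) / 19 ≈ 72.79.

(47, 73)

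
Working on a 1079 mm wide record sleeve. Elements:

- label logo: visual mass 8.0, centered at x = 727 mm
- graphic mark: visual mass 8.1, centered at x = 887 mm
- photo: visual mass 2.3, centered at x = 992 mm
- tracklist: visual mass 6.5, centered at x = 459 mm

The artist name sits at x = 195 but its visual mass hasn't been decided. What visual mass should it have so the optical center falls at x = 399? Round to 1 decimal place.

w ≈ 40.8

Fixed elements: Σw = 8.0 + 8.1 + 2.3 + 6.5 = 24.9, Σw·x = 8.0·727 + 8.1·887 + 2.3·992 + 6.5·459 = 18265.8.
Balance at x = 399 requires (18265.8 + w·195) / (24.9 + w) = 399.
Solving: w = (399·24.9 − 18265.8) / (195 − 399) = -8330.7 / -204 ≈ 40.84.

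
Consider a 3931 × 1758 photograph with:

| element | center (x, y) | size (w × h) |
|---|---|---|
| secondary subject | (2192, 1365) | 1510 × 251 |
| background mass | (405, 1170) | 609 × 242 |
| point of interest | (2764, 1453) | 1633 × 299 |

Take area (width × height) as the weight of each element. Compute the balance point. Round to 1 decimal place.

(2207.7, 1379.0)

Taking area as weight: secondary subject 1510·251 = 379010, background mass 609·242 = 147378, point of interest 1633·299 = 488267. Sum 1014655.
Σw·x = 379010·2192 + 147378·405 + 488267·2764 = 2240047998, so x̄ = 2240047998/1014655 ≈ 2207.69.
Σw·y = 379010·1365 + 147378·1170 + 488267·1453 = 1399232861, so ȳ = 1399232861/1014655 ≈ 1379.02.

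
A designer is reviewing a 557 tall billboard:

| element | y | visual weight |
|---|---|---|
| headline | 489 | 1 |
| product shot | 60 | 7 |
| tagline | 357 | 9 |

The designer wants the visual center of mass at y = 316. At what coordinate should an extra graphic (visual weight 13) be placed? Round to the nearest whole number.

y ≈ 412

After adding the extra graphic, total weight = 1 + 7 + 9 + 13 = 30.
y: need Σw·y = 30·316 = 9480. Existing = 1·489 + 7·60 + 9·357 = 4122. Remainder 5358 / 13 ≈ 412.15.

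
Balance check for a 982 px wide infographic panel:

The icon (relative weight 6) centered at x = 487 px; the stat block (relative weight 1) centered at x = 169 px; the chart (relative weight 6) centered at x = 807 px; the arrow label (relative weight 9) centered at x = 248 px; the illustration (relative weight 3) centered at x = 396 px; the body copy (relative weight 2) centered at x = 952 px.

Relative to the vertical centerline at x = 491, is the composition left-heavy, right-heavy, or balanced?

balanced

Weights sum to 6 + 1 + 6 + 9 + 3 + 2 = 27.
Σw·x = 6·487 + 1·169 + 6·807 + 9·248 + 3·396 + 2·952 = 13257, so x̄ = 13257/27 ≈ 491.00.
That equals the midline 491 — balanced.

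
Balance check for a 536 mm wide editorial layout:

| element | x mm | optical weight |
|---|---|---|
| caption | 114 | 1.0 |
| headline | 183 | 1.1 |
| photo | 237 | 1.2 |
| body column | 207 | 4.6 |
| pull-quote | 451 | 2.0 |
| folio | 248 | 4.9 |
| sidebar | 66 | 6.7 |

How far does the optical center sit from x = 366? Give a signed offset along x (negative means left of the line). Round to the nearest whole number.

Total weight = 1.0 + 1.1 + 1.2 + 4.6 + 2.0 + 4.9 + 6.7 = 21.5.
x: (1.0·114 + 1.1·183 + 1.2·237 + 4.6·207 + 2.0·451 + 4.9·248 + 6.7·66) / 21.5 = 4111.3 / 21.5 ≈ 191.22
Difference: 191.22 − 366 ≈ -174.78.

≈ -175 mm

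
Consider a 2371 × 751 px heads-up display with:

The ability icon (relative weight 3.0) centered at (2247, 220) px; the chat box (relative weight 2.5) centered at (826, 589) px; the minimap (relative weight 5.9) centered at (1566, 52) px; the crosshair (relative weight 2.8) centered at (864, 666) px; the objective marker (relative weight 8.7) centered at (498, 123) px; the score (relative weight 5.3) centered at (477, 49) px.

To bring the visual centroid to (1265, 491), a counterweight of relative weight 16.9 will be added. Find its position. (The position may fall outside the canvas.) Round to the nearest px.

With the counterweight, Σw becomes 3.0 + 2.5 + 5.9 + 2.8 + 8.7 + 5.3 + 16.9 = 45.1.
x: target moment 45.1×1265 = 57051.5; current 3.0·2247 + 2.5·826 + 5.9·1566 + 2.8·864 + 8.7·498 + 5.3·477 = 27325.3; the counterweight supplies 29726.2, so x = 29726.2/16.9 ≈ 1758.95.
y: target moment 45.1×491 = 22144.1; current 3.0·220 + 2.5·589 + 5.9·52 + 2.8·666 + 8.7·123 + 5.3·49 = 5633.9; the counterweight supplies 16510.2, so y = 16510.2/16.9 ≈ 976.93.

(1759, 977)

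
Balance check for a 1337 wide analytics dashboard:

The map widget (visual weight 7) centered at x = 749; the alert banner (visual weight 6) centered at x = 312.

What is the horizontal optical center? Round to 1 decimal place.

Total weight = 7 + 6 = 13.
x-moment: 7·749 + 6·312 = 7115; centroid 7115/13 ≈ 547.31.

x ≈ 547.3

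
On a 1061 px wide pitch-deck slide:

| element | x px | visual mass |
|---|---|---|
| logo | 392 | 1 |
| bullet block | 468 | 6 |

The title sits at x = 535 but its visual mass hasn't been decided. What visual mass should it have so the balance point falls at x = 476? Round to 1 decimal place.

Fixed elements: Σw = 1 + 6 = 7, Σw·x = 1·392 + 6·468 = 3200.
Balance at x = 476 requires (3200 + w·535) / (7 + w) = 476.
Rearranging, w·(535 − 476) = 476·7 − 3200 = 132, so w ≈ 132/59 = 2.24.

w ≈ 2.2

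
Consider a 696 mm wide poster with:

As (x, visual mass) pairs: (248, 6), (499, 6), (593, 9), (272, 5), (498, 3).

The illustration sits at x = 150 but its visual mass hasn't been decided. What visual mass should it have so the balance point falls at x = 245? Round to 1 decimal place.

w ≈ 58.6

Existing Σw = 29 (6 + 6 + 9 + 5 + 3); existing moment 6·248 + 6·499 + 9·593 + 5·272 + 3·498 = 12673.
Balance at x = 245 requires (12673 + w·150) / (29 + w) = 245.
So w = (245·29 − 12673)/(150 − 245) = -5568/-95 ≈ 58.61.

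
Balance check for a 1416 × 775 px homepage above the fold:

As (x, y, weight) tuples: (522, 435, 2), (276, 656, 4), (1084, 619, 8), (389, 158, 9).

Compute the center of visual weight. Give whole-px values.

(623, 429)

Total weight = 2 + 4 + 8 + 9 = 23.
Σw·x = 2·522 + 4·276 + 8·1084 + 9·389 = 14321, so x̄ = 14321/23 ≈ 622.65.
Σw·y = 2·435 + 4·656 + 8·619 + 9·158 = 9868, so ȳ = 9868/23 ≈ 429.04.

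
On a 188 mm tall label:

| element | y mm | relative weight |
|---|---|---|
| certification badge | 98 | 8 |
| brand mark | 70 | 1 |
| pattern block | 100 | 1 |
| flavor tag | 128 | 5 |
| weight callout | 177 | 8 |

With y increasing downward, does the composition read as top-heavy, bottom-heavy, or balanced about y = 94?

Weights sum to 8 + 1 + 1 + 5 + 8 = 23.
y-moment: 8·98 + 1·70 + 1·100 + 5·128 + 8·177 = 3010; centroid 3010/23 ≈ 130.87.
130.9 vs midline 94 → bottom-heavy.

bottom-heavy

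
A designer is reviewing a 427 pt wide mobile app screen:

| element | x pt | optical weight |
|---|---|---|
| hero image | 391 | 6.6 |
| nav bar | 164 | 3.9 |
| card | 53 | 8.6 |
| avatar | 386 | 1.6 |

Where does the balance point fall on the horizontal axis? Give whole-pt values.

x ≈ 207

Total weight = 6.6 + 3.9 + 8.6 + 1.6 = 20.7.
Σw·x = 6.6·391 + 3.9·164 + 8.6·53 + 1.6·386 = 4293.6, so x̄ = 4293.6/20.7 ≈ 207.42.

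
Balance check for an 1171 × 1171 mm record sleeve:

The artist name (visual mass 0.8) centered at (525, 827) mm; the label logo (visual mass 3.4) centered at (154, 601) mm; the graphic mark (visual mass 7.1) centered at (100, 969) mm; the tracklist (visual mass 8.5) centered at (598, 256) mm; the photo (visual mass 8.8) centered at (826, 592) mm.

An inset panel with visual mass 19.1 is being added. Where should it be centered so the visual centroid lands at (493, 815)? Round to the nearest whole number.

After adding the inset panel, total weight = 0.8 + 3.4 + 7.1 + 8.5 + 8.8 + 19.1 = 47.7.
Along x: (14005.4 + 19.1·x) / 47.7 = 493 (existing moment 0.8·525 + 3.4·154 + 7.1·100 + 8.5·598 + 8.8·826 = 14005.4) ⇒ x = (23516.1 − 14005.4) / 19.1 ≈ 497.94.
Along y: (16970.5 + 19.1·y) / 47.7 = 815 (existing moment 0.8·827 + 3.4·601 + 7.1·969 + 8.5·256 + 8.8·592 = 16970.5) ⇒ y = (38875.5 − 16970.5) / 19.1 ≈ 1146.86.

(498, 1147)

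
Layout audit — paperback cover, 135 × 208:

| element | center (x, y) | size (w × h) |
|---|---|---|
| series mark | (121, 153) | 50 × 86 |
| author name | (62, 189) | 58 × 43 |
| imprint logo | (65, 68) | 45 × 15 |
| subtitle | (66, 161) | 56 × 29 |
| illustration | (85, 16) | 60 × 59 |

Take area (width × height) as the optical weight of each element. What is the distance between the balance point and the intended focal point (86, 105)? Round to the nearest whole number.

Areas → weights: series mark 50·86 = 4300, author name 58·43 = 2494, imprint logo 45·15 = 675, subtitle 56·29 = 1624, illustration 60·59 = 3540; Σw = 12633.
Σw·x = 4300·121 + 2494·62 + 675·65 + 1624·66 + 3540·85 = 1126887, so x̄ = 1126887/12633 ≈ 89.20.
Σw·y = 4300·153 + 2494·189 + 675·68 + 1624·161 + 3540·16 = 1493270, so ȳ = 1493270/12633 ≈ 118.20.
From (86, 105): dx = 3.20, dy = 13.20, so the distance is √(dx²+dy²) ≈ 13.59.

≈ 14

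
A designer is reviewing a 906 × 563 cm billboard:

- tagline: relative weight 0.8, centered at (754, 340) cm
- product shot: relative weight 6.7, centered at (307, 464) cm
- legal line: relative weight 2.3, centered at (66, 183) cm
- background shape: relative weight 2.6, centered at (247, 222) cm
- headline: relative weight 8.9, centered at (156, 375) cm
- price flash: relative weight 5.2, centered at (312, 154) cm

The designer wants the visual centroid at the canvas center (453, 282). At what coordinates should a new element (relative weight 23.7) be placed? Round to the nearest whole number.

(687, 238)

With the new element, Σw becomes 0.8 + 6.7 + 2.3 + 2.6 + 8.9 + 5.2 + 23.7 = 50.2.
Along x: (6464.9 + 23.7·x) / 50.2 = 453 (existing moment 0.8·754 + 6.7·307 + 2.3·66 + 2.6·247 + 8.9·156 + 5.2·312 = 6464.9) ⇒ x = (22740.6 − 6464.9) / 23.7 ≈ 686.74.
Along y: (8517.2 + 23.7·y) / 50.2 = 282 (existing moment 0.8·340 + 6.7·464 + 2.3·183 + 2.6·222 + 8.9·375 + 5.2·154 = 8517.2) ⇒ y = (14156.4 − 8517.2) / 23.7 ≈ 237.94.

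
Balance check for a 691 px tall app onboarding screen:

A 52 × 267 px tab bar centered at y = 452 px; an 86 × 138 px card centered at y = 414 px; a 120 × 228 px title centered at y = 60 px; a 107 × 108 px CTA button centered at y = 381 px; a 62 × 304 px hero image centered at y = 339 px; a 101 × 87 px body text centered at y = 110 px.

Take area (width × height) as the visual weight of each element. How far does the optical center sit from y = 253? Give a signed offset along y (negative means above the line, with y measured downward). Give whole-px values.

≈ 13 px

Taking area as weight: tab bar 52·267 = 13884, card 86·138 = 11868, title 120·228 = 27360, CTA button 107·108 = 11556, hero image 62·304 = 18848, body text 101·87 = 8787. Sum 92303.
Σw·y = 24589398; ȳ = 24589398/92303 ≈ 266.40.
Difference: 266.40 − 253 ≈ 13.40.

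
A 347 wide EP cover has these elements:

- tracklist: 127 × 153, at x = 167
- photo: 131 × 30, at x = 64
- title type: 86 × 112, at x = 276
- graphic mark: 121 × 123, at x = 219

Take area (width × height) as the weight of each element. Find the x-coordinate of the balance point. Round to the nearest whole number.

x ≈ 197

Taking area as weight: tracklist 127·153 = 19431, photo 131·30 = 3930, title type 86·112 = 9632, graphic mark 121·123 = 14883. Sum 47876.
Σw·x = 19431·167 + 3930·64 + 9632·276 + 14883·219 = 9414306, so x̄ = 9414306/47876 ≈ 196.64.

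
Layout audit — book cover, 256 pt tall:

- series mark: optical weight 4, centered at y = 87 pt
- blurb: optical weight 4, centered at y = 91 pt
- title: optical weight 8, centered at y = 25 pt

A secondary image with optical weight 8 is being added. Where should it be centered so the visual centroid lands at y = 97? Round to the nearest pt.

New total weight: (4 + 4 + 8) + 8 = 24.
y: target moment 24×97 = 2328; current 4·87 + 4·91 + 8·25 = 912; the secondary image supplies 1416, so y = 1416/8 ≈ 177.00.

y ≈ 177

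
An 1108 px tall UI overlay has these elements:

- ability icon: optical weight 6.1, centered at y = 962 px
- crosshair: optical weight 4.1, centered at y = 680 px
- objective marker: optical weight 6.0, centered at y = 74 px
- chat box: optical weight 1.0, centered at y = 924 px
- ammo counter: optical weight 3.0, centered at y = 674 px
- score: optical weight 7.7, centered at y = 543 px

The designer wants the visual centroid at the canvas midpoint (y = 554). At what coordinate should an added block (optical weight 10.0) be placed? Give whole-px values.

y ≈ 477

After adding the added block, total weight = 6.1 + 4.1 + 6.0 + 1.0 + 3.0 + 7.7 + 10.0 = 37.9.
y: target moment 37.9×554 = 20996.6; current 6.1·962 + 4.1·680 + 6.0·74 + 1.0·924 + 3.0·674 + 7.7·543 = 16227.3; the added block supplies 4769.3, so y = 4769.3/10.0 ≈ 476.93.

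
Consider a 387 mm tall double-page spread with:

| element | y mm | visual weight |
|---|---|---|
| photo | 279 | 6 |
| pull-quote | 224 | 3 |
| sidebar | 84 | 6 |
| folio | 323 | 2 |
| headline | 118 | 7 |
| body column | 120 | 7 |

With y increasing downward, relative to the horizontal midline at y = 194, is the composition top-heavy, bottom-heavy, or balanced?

top-heavy

Σw = 6 + 3 + 6 + 2 + 7 + 7 = 31.
y-moment: 6·279 + 3·224 + 6·84 + 2·323 + 7·118 + 7·120 = 5162; centroid 5162/31 ≈ 166.52.
166.5 vs midline 194 → top-heavy.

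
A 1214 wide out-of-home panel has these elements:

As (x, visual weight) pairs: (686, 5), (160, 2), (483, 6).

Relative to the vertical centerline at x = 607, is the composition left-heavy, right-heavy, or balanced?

Total weight = 5 + 2 + 6 = 13.
Σw·x = 5·686 + 2·160 + 6·483 = 6648, so x̄ = 6648/13 ≈ 511.38.
Since 511.4 is left of 607, the composition reads left-heavy.

left-heavy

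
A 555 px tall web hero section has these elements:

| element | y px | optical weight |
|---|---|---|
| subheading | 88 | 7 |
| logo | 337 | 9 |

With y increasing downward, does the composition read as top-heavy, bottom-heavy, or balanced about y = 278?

top-heavy

Σw = 7 + 9 = 16.
y: (7·88 + 9·337) / 16 = 3649 / 16 ≈ 228.06
228.1 lies above (smaller y than) the midline 278, so the layout is top-heavy.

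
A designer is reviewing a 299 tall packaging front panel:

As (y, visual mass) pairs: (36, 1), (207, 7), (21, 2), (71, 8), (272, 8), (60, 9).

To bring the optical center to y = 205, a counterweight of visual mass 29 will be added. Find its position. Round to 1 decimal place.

y ≈ 286.5

After adding the counterweight, total weight = 1 + 7 + 2 + 8 + 8 + 9 + 29 = 64.
Along y: (4811 + 29·y) / 64 = 205 (existing moment 1·36 + 7·207 + 2·21 + 8·71 + 8·272 + 9·60 = 4811) ⇒ y = (13120 − 4811) / 29 ≈ 286.52.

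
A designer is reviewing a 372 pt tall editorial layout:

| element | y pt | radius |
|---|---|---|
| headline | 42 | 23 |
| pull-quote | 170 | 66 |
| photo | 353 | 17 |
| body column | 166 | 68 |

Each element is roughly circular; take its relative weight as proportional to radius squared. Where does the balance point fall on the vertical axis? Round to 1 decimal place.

r² weights: headline 23² = 529, pull-quote 66² = 4356, photo 17² = 289, body column 68² = 4624. Total = 9798.
Σw·y = 529·42 + 4356·170 + 289·353 + 4624·166 = 1632339, so ȳ = 1632339/9798 ≈ 166.60.

y ≈ 166.6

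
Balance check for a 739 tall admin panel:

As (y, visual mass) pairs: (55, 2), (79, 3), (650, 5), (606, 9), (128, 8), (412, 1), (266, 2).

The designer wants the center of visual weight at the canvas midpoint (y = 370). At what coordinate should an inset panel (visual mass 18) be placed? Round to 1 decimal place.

y ≈ 374.5

New total weight: (2 + 3 + 5 + 9 + 8 + 1 + 2) + 18 = 48.
Along y: (11019 + 18·y) / 48 = 370 (existing moment 2·55 + 3·79 + 5·650 + 9·606 + 8·128 + 1·412 + 2·266 = 11019) ⇒ y = (17760 − 11019) / 18 ≈ 374.50.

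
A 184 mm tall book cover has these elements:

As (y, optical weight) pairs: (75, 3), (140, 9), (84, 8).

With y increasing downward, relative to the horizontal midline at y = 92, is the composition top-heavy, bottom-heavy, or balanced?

Total weight = 3 + 9 + 8 = 20.
y: (3·75 + 9·140 + 8·84) / 20 = 2157 / 20 ≈ 107.85
107.8 vs midline 92 → bottom-heavy.

bottom-heavy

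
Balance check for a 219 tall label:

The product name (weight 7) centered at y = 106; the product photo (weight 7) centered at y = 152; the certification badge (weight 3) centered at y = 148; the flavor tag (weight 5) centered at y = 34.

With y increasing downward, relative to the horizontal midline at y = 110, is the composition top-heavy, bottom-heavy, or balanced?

balanced

Σw = 7 + 7 + 3 + 5 = 22.
Σw·y = 7·106 + 7·152 + 3·148 + 5·34 = 2420, so ȳ = 2420/22 ≈ 110.00.
110.00 = 110 exactly: balanced.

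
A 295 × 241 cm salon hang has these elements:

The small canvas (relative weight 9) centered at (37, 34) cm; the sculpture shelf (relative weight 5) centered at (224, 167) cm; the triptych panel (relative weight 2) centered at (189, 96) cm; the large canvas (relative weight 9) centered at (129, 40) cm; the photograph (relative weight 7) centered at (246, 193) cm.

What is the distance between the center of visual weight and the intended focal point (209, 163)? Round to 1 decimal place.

≈ 91.7 cm

Total weight = 9 + 5 + 2 + 9 + 7 = 32.
x-moment: 9·37 + 5·224 + 2·189 + 9·129 + 7·246 = 4714; centroid 4714/32 ≈ 147.31.
y-moment: 9·34 + 5·167 + 2·96 + 9·40 + 7·193 = 3044; centroid 3044/32 ≈ 95.12.
From (209, 163): dx = -61.69, dy = -67.88, so the distance is √(dx²+dy²) ≈ 91.72.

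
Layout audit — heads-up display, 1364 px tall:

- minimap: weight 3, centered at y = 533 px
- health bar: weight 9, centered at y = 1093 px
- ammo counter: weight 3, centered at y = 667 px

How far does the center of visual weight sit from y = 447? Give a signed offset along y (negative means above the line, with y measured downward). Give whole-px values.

Total weight = 3 + 9 + 3 = 15.
y-moment: 3·533 + 9·1093 + 3·667 = 13437; centroid 13437/15 ≈ 895.80.
Against y = 447, that's 895.80 − 447 = 448.80.

≈ 449 px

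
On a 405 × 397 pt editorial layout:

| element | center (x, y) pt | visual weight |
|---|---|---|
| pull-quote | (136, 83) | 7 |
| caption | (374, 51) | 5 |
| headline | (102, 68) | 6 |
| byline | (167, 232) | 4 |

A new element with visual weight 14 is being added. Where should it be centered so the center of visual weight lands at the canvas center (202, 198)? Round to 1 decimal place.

New total weight: (7 + 5 + 6 + 4) + 14 = 36.
Along x: (4102 + 14·x) / 36 = 202 (existing moment 7·136 + 5·374 + 6·102 + 4·167 = 4102) ⇒ x = (7272 − 4102) / 14 ≈ 226.43.
Along y: (2172 + 14·y) / 36 = 198 (existing moment 7·83 + 5·51 + 6·68 + 4·232 = 2172) ⇒ y = (7128 − 2172) / 14 ≈ 354.00.

(226.4, 354.0)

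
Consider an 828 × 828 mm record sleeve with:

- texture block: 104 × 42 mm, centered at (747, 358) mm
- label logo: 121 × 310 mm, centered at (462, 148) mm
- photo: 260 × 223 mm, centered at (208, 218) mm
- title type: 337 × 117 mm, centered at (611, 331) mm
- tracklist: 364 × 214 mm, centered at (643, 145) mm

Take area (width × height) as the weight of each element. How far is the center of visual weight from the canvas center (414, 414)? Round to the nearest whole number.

Taking area as weight: texture block 104·42 = 4368, label logo 121·310 = 37510, photo 260·223 = 57980, title type 337·117 = 39429, tracklist 364·214 = 77896. Sum 217183.
Σw·x = 4368·747 + 37510·462 + 57980·208 + 39429·611 + 77896·643 = 106830603, so x̄ = 106830603/217183 ≈ 491.89.
Σw·y = 4368·358 + 37510·148 + 57980·218 + 39429·331 + 77896·145 = 44100783, so ȳ = 44100783/217183 ≈ 203.06.
From (414, 414): dx = 77.89, dy = -210.94, so the distance is √(dx²+dy²) ≈ 224.86.

≈ 225 mm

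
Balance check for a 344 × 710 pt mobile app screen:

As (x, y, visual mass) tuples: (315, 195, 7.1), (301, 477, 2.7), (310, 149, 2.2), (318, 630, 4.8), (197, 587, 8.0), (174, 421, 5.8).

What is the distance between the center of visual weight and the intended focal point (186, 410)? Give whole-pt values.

Weights sum to 7.1 + 2.7 + 2.2 + 4.8 + 8.0 + 5.8 = 30.6.
x: moment 7842.8 / weight 30.6 ≈ 256.30
y: moment 13162.0 / weight 30.6 ≈ 430.13
Offset from (186, 410): Δx ≈ 70.30, Δy ≈ 20.13; distance = √(Δx² + Δy²) ≈ 73.13.

≈ 73 pt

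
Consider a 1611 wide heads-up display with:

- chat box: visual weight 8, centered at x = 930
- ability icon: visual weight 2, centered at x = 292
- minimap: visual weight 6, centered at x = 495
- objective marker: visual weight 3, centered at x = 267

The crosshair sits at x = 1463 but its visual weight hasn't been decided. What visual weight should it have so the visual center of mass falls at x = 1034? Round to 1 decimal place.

Known weights sum to 8 + 2 + 6 + 3 = 19; their moment is 8·930 + 2·292 + 6·495 + 3·267 = 11795.
For the centroid to hit 1034: (11795 + w·1463) / (19 + w) = 1034.
So w = (1034·19 − 11795)/(1463 − 1034) = 7851/429 ≈ 18.30.

w ≈ 18.3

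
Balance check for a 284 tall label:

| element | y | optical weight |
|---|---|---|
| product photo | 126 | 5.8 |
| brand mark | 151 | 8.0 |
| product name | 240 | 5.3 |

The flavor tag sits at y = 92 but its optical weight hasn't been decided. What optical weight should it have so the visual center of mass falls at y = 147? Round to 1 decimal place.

Known weights sum to 5.8 + 8.0 + 5.3 = 19.1; their moment is 5.8·126 + 8.0·151 + 5.3·240 = 3210.8.
Balance at y = 147 requires (3210.8 + w·92) / (19.1 + w) = 147.
Rearranging, w·(92 − 147) = 147·19.1 − 3210.8 = -403.1, so w ≈ -403.1/-55 = 7.33.

w ≈ 7.3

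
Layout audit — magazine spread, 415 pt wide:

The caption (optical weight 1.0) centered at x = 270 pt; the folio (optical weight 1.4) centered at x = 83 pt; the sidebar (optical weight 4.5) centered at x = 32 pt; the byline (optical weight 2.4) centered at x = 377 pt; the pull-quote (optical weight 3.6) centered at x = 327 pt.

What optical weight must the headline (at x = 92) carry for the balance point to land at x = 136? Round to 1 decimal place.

Existing Σw = 12.9 (1.0 + 1.4 + 4.5 + 2.4 + 3.6); existing moment 1.0·270 + 1.4·83 + 4.5·32 + 2.4·377 + 3.6·327 = 2612.2.
Set Σw·x/Σw = 136: (2612.2 + 92w) = 136·(12.9 + w).
So w = (136·12.9 − 2612.2)/(92 − 136) = -857.8/-44 ≈ 19.50.

w ≈ 19.5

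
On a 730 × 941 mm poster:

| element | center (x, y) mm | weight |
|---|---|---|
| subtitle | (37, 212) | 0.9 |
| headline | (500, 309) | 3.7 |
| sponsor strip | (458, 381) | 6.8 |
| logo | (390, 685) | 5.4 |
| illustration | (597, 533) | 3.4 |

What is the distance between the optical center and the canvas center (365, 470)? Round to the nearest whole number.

Total weight = 0.9 + 3.7 + 6.8 + 5.4 + 3.4 = 20.2.
x: (0.9·37 + 3.7·500 + 6.8·458 + 5.4·390 + 3.4·597) / 20.2 = 9133.5 / 20.2 ≈ 452.15
y: (0.9·212 + 3.7·309 + 6.8·381 + 5.4·685 + 3.4·533) / 20.2 = 9436.1 / 20.2 ≈ 467.13
Relative to (365, 470): Δ = (87.15, -2.87); |Δ| = √(87.15² + -2.87²) ≈ 87.20.

≈ 87 mm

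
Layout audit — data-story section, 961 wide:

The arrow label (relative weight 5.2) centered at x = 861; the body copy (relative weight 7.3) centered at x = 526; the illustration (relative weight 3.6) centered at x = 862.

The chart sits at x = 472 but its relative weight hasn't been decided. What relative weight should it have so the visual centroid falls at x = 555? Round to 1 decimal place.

w ≈ 29.9

Fixed elements: Σw = 5.2 + 7.3 + 3.6 = 16.1, Σw·x = 5.2·861 + 7.3·526 + 3.6·862 = 11420.2.
Set Σw·x/Σw = 555: (11420.2 + 472w) = 555·(16.1 + w).
Rearranging, w·(472 − 555) = 555·16.1 − 11420.2 = -2484.7, so w ≈ -2484.7/-83 = 29.94.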